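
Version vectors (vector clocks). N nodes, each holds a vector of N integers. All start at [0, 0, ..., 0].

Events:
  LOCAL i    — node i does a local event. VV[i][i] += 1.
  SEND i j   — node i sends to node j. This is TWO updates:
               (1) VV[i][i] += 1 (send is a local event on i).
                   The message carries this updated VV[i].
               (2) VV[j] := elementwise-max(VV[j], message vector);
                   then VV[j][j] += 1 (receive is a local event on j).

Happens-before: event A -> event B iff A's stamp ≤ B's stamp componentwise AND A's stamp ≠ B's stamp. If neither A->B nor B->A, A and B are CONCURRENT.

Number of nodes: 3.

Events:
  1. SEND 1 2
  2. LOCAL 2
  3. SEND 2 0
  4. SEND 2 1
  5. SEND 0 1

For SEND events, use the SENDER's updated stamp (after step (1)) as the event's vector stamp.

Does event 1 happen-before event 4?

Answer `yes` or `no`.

Initial: VV[0]=[0, 0, 0]
Initial: VV[1]=[0, 0, 0]
Initial: VV[2]=[0, 0, 0]
Event 1: SEND 1->2: VV[1][1]++ -> VV[1]=[0, 1, 0], msg_vec=[0, 1, 0]; VV[2]=max(VV[2],msg_vec) then VV[2][2]++ -> VV[2]=[0, 1, 1]
Event 2: LOCAL 2: VV[2][2]++ -> VV[2]=[0, 1, 2]
Event 3: SEND 2->0: VV[2][2]++ -> VV[2]=[0, 1, 3], msg_vec=[0, 1, 3]; VV[0]=max(VV[0],msg_vec) then VV[0][0]++ -> VV[0]=[1, 1, 3]
Event 4: SEND 2->1: VV[2][2]++ -> VV[2]=[0, 1, 4], msg_vec=[0, 1, 4]; VV[1]=max(VV[1],msg_vec) then VV[1][1]++ -> VV[1]=[0, 2, 4]
Event 5: SEND 0->1: VV[0][0]++ -> VV[0]=[2, 1, 3], msg_vec=[2, 1, 3]; VV[1]=max(VV[1],msg_vec) then VV[1][1]++ -> VV[1]=[2, 3, 4]
Event 1 stamp: [0, 1, 0]
Event 4 stamp: [0, 1, 4]
[0, 1, 0] <= [0, 1, 4]? True. Equal? False. Happens-before: True

Answer: yes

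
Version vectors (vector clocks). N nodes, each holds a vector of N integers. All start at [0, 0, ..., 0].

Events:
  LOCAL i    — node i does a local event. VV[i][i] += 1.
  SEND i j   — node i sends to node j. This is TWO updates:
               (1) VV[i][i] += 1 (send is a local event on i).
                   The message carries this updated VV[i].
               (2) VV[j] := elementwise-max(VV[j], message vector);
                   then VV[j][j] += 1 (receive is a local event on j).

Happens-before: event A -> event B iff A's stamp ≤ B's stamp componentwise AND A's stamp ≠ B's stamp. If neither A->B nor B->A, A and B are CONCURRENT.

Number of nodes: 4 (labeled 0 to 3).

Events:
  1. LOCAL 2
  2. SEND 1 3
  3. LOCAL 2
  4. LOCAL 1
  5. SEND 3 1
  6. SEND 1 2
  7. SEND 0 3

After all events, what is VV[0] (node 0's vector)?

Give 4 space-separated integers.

Initial: VV[0]=[0, 0, 0, 0]
Initial: VV[1]=[0, 0, 0, 0]
Initial: VV[2]=[0, 0, 0, 0]
Initial: VV[3]=[0, 0, 0, 0]
Event 1: LOCAL 2: VV[2][2]++ -> VV[2]=[0, 0, 1, 0]
Event 2: SEND 1->3: VV[1][1]++ -> VV[1]=[0, 1, 0, 0], msg_vec=[0, 1, 0, 0]; VV[3]=max(VV[3],msg_vec) then VV[3][3]++ -> VV[3]=[0, 1, 0, 1]
Event 3: LOCAL 2: VV[2][2]++ -> VV[2]=[0, 0, 2, 0]
Event 4: LOCAL 1: VV[1][1]++ -> VV[1]=[0, 2, 0, 0]
Event 5: SEND 3->1: VV[3][3]++ -> VV[3]=[0, 1, 0, 2], msg_vec=[0, 1, 0, 2]; VV[1]=max(VV[1],msg_vec) then VV[1][1]++ -> VV[1]=[0, 3, 0, 2]
Event 6: SEND 1->2: VV[1][1]++ -> VV[1]=[0, 4, 0, 2], msg_vec=[0, 4, 0, 2]; VV[2]=max(VV[2],msg_vec) then VV[2][2]++ -> VV[2]=[0, 4, 3, 2]
Event 7: SEND 0->3: VV[0][0]++ -> VV[0]=[1, 0, 0, 0], msg_vec=[1, 0, 0, 0]; VV[3]=max(VV[3],msg_vec) then VV[3][3]++ -> VV[3]=[1, 1, 0, 3]
Final vectors: VV[0]=[1, 0, 0, 0]; VV[1]=[0, 4, 0, 2]; VV[2]=[0, 4, 3, 2]; VV[3]=[1, 1, 0, 3]

Answer: 1 0 0 0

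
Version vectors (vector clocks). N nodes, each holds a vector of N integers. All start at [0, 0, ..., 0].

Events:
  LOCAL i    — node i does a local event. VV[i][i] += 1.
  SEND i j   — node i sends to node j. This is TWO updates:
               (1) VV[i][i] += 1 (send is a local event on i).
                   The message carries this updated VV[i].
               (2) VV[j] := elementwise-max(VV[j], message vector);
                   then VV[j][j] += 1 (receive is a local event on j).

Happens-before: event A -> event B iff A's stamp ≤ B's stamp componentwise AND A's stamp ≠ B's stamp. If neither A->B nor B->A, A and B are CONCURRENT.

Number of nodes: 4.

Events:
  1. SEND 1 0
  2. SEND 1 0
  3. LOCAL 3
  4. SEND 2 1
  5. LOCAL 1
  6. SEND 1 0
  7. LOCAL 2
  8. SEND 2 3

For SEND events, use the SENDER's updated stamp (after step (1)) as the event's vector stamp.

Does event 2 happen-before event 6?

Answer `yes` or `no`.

Answer: yes

Derivation:
Initial: VV[0]=[0, 0, 0, 0]
Initial: VV[1]=[0, 0, 0, 0]
Initial: VV[2]=[0, 0, 0, 0]
Initial: VV[3]=[0, 0, 0, 0]
Event 1: SEND 1->0: VV[1][1]++ -> VV[1]=[0, 1, 0, 0], msg_vec=[0, 1, 0, 0]; VV[0]=max(VV[0],msg_vec) then VV[0][0]++ -> VV[0]=[1, 1, 0, 0]
Event 2: SEND 1->0: VV[1][1]++ -> VV[1]=[0, 2, 0, 0], msg_vec=[0, 2, 0, 0]; VV[0]=max(VV[0],msg_vec) then VV[0][0]++ -> VV[0]=[2, 2, 0, 0]
Event 3: LOCAL 3: VV[3][3]++ -> VV[3]=[0, 0, 0, 1]
Event 4: SEND 2->1: VV[2][2]++ -> VV[2]=[0, 0, 1, 0], msg_vec=[0, 0, 1, 0]; VV[1]=max(VV[1],msg_vec) then VV[1][1]++ -> VV[1]=[0, 3, 1, 0]
Event 5: LOCAL 1: VV[1][1]++ -> VV[1]=[0, 4, 1, 0]
Event 6: SEND 1->0: VV[1][1]++ -> VV[1]=[0, 5, 1, 0], msg_vec=[0, 5, 1, 0]; VV[0]=max(VV[0],msg_vec) then VV[0][0]++ -> VV[0]=[3, 5, 1, 0]
Event 7: LOCAL 2: VV[2][2]++ -> VV[2]=[0, 0, 2, 0]
Event 8: SEND 2->3: VV[2][2]++ -> VV[2]=[0, 0, 3, 0], msg_vec=[0, 0, 3, 0]; VV[3]=max(VV[3],msg_vec) then VV[3][3]++ -> VV[3]=[0, 0, 3, 2]
Event 2 stamp: [0, 2, 0, 0]
Event 6 stamp: [0, 5, 1, 0]
[0, 2, 0, 0] <= [0, 5, 1, 0]? True. Equal? False. Happens-before: True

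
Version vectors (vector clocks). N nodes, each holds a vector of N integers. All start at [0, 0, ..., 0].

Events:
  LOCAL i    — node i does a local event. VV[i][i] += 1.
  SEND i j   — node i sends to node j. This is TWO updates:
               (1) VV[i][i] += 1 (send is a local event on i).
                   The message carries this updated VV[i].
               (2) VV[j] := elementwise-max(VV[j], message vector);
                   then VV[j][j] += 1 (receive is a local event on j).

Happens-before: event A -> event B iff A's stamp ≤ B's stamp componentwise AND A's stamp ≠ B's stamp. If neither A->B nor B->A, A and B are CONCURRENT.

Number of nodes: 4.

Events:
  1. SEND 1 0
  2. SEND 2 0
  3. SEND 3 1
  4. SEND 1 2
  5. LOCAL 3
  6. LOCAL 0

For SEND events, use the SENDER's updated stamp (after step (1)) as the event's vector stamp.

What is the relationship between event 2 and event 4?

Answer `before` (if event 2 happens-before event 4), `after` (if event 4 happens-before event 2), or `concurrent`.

Initial: VV[0]=[0, 0, 0, 0]
Initial: VV[1]=[0, 0, 0, 0]
Initial: VV[2]=[0, 0, 0, 0]
Initial: VV[3]=[0, 0, 0, 0]
Event 1: SEND 1->0: VV[1][1]++ -> VV[1]=[0, 1, 0, 0], msg_vec=[0, 1, 0, 0]; VV[0]=max(VV[0],msg_vec) then VV[0][0]++ -> VV[0]=[1, 1, 0, 0]
Event 2: SEND 2->0: VV[2][2]++ -> VV[2]=[0, 0, 1, 0], msg_vec=[0, 0, 1, 0]; VV[0]=max(VV[0],msg_vec) then VV[0][0]++ -> VV[0]=[2, 1, 1, 0]
Event 3: SEND 3->1: VV[3][3]++ -> VV[3]=[0, 0, 0, 1], msg_vec=[0, 0, 0, 1]; VV[1]=max(VV[1],msg_vec) then VV[1][1]++ -> VV[1]=[0, 2, 0, 1]
Event 4: SEND 1->2: VV[1][1]++ -> VV[1]=[0, 3, 0, 1], msg_vec=[0, 3, 0, 1]; VV[2]=max(VV[2],msg_vec) then VV[2][2]++ -> VV[2]=[0, 3, 2, 1]
Event 5: LOCAL 3: VV[3][3]++ -> VV[3]=[0, 0, 0, 2]
Event 6: LOCAL 0: VV[0][0]++ -> VV[0]=[3, 1, 1, 0]
Event 2 stamp: [0, 0, 1, 0]
Event 4 stamp: [0, 3, 0, 1]
[0, 0, 1, 0] <= [0, 3, 0, 1]? False
[0, 3, 0, 1] <= [0, 0, 1, 0]? False
Relation: concurrent

Answer: concurrent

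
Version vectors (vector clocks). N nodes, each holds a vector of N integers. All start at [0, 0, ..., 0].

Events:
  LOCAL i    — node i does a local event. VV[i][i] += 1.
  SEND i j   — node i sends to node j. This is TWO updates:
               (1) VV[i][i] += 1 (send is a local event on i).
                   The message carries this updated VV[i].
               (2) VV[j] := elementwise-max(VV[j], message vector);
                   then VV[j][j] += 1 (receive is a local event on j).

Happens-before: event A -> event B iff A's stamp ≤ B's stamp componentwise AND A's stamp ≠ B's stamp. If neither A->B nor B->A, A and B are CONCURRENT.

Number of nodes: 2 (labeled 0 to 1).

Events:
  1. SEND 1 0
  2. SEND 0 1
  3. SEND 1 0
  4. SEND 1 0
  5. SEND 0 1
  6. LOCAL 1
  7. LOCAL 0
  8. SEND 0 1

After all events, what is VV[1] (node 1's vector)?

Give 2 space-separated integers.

Initial: VV[0]=[0, 0]
Initial: VV[1]=[0, 0]
Event 1: SEND 1->0: VV[1][1]++ -> VV[1]=[0, 1], msg_vec=[0, 1]; VV[0]=max(VV[0],msg_vec) then VV[0][0]++ -> VV[0]=[1, 1]
Event 2: SEND 0->1: VV[0][0]++ -> VV[0]=[2, 1], msg_vec=[2, 1]; VV[1]=max(VV[1],msg_vec) then VV[1][1]++ -> VV[1]=[2, 2]
Event 3: SEND 1->0: VV[1][1]++ -> VV[1]=[2, 3], msg_vec=[2, 3]; VV[0]=max(VV[0],msg_vec) then VV[0][0]++ -> VV[0]=[3, 3]
Event 4: SEND 1->0: VV[1][1]++ -> VV[1]=[2, 4], msg_vec=[2, 4]; VV[0]=max(VV[0],msg_vec) then VV[0][0]++ -> VV[0]=[4, 4]
Event 5: SEND 0->1: VV[0][0]++ -> VV[0]=[5, 4], msg_vec=[5, 4]; VV[1]=max(VV[1],msg_vec) then VV[1][1]++ -> VV[1]=[5, 5]
Event 6: LOCAL 1: VV[1][1]++ -> VV[1]=[5, 6]
Event 7: LOCAL 0: VV[0][0]++ -> VV[0]=[6, 4]
Event 8: SEND 0->1: VV[0][0]++ -> VV[0]=[7, 4], msg_vec=[7, 4]; VV[1]=max(VV[1],msg_vec) then VV[1][1]++ -> VV[1]=[7, 7]
Final vectors: VV[0]=[7, 4]; VV[1]=[7, 7]

Answer: 7 7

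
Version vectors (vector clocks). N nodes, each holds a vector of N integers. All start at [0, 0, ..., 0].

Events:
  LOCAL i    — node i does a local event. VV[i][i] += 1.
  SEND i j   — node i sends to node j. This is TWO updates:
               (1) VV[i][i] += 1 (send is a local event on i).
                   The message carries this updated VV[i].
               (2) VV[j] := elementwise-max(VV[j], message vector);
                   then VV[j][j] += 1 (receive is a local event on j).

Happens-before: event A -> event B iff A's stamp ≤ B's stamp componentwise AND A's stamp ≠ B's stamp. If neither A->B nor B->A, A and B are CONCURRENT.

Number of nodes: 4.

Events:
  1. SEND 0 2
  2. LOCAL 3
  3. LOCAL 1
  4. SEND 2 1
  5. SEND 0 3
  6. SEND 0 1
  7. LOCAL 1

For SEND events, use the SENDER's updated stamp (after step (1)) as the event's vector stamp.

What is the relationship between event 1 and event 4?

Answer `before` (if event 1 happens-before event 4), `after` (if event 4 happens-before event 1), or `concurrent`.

Initial: VV[0]=[0, 0, 0, 0]
Initial: VV[1]=[0, 0, 0, 0]
Initial: VV[2]=[0, 0, 0, 0]
Initial: VV[3]=[0, 0, 0, 0]
Event 1: SEND 0->2: VV[0][0]++ -> VV[0]=[1, 0, 0, 0], msg_vec=[1, 0, 0, 0]; VV[2]=max(VV[2],msg_vec) then VV[2][2]++ -> VV[2]=[1, 0, 1, 0]
Event 2: LOCAL 3: VV[3][3]++ -> VV[3]=[0, 0, 0, 1]
Event 3: LOCAL 1: VV[1][1]++ -> VV[1]=[0, 1, 0, 0]
Event 4: SEND 2->1: VV[2][2]++ -> VV[2]=[1, 0, 2, 0], msg_vec=[1, 0, 2, 0]; VV[1]=max(VV[1],msg_vec) then VV[1][1]++ -> VV[1]=[1, 2, 2, 0]
Event 5: SEND 0->3: VV[0][0]++ -> VV[0]=[2, 0, 0, 0], msg_vec=[2, 0, 0, 0]; VV[3]=max(VV[3],msg_vec) then VV[3][3]++ -> VV[3]=[2, 0, 0, 2]
Event 6: SEND 0->1: VV[0][0]++ -> VV[0]=[3, 0, 0, 0], msg_vec=[3, 0, 0, 0]; VV[1]=max(VV[1],msg_vec) then VV[1][1]++ -> VV[1]=[3, 3, 2, 0]
Event 7: LOCAL 1: VV[1][1]++ -> VV[1]=[3, 4, 2, 0]
Event 1 stamp: [1, 0, 0, 0]
Event 4 stamp: [1, 0, 2, 0]
[1, 0, 0, 0] <= [1, 0, 2, 0]? True
[1, 0, 2, 0] <= [1, 0, 0, 0]? False
Relation: before

Answer: before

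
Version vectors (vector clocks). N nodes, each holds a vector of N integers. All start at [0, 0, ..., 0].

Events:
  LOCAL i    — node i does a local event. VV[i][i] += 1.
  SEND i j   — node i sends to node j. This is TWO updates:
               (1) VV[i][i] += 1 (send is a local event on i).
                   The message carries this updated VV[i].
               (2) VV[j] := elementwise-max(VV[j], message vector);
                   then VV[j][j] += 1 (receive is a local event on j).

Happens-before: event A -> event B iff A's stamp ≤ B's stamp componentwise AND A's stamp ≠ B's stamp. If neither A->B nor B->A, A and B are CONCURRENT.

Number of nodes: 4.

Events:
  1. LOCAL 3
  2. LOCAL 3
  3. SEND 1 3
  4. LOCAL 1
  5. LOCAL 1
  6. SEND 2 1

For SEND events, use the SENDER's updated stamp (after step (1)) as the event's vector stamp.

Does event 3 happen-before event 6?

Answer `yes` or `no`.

Initial: VV[0]=[0, 0, 0, 0]
Initial: VV[1]=[0, 0, 0, 0]
Initial: VV[2]=[0, 0, 0, 0]
Initial: VV[3]=[0, 0, 0, 0]
Event 1: LOCAL 3: VV[3][3]++ -> VV[3]=[0, 0, 0, 1]
Event 2: LOCAL 3: VV[3][3]++ -> VV[3]=[0, 0, 0, 2]
Event 3: SEND 1->3: VV[1][1]++ -> VV[1]=[0, 1, 0, 0], msg_vec=[0, 1, 0, 0]; VV[3]=max(VV[3],msg_vec) then VV[3][3]++ -> VV[3]=[0, 1, 0, 3]
Event 4: LOCAL 1: VV[1][1]++ -> VV[1]=[0, 2, 0, 0]
Event 5: LOCAL 1: VV[1][1]++ -> VV[1]=[0, 3, 0, 0]
Event 6: SEND 2->1: VV[2][2]++ -> VV[2]=[0, 0, 1, 0], msg_vec=[0, 0, 1, 0]; VV[1]=max(VV[1],msg_vec) then VV[1][1]++ -> VV[1]=[0, 4, 1, 0]
Event 3 stamp: [0, 1, 0, 0]
Event 6 stamp: [0, 0, 1, 0]
[0, 1, 0, 0] <= [0, 0, 1, 0]? False. Equal? False. Happens-before: False

Answer: no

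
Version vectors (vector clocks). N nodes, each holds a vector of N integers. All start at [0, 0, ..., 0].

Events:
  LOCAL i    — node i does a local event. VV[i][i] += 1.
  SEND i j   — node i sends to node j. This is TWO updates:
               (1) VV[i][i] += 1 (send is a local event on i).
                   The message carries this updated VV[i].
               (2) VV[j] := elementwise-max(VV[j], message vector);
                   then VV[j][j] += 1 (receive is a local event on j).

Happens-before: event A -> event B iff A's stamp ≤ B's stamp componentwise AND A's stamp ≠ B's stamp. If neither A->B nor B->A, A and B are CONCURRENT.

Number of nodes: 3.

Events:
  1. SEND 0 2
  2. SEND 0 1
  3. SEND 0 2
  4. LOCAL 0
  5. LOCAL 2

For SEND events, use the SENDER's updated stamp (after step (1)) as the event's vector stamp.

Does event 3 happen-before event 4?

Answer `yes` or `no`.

Answer: yes

Derivation:
Initial: VV[0]=[0, 0, 0]
Initial: VV[1]=[0, 0, 0]
Initial: VV[2]=[0, 0, 0]
Event 1: SEND 0->2: VV[0][0]++ -> VV[0]=[1, 0, 0], msg_vec=[1, 0, 0]; VV[2]=max(VV[2],msg_vec) then VV[2][2]++ -> VV[2]=[1, 0, 1]
Event 2: SEND 0->1: VV[0][0]++ -> VV[0]=[2, 0, 0], msg_vec=[2, 0, 0]; VV[1]=max(VV[1],msg_vec) then VV[1][1]++ -> VV[1]=[2, 1, 0]
Event 3: SEND 0->2: VV[0][0]++ -> VV[0]=[3, 0, 0], msg_vec=[3, 0, 0]; VV[2]=max(VV[2],msg_vec) then VV[2][2]++ -> VV[2]=[3, 0, 2]
Event 4: LOCAL 0: VV[0][0]++ -> VV[0]=[4, 0, 0]
Event 5: LOCAL 2: VV[2][2]++ -> VV[2]=[3, 0, 3]
Event 3 stamp: [3, 0, 0]
Event 4 stamp: [4, 0, 0]
[3, 0, 0] <= [4, 0, 0]? True. Equal? False. Happens-before: True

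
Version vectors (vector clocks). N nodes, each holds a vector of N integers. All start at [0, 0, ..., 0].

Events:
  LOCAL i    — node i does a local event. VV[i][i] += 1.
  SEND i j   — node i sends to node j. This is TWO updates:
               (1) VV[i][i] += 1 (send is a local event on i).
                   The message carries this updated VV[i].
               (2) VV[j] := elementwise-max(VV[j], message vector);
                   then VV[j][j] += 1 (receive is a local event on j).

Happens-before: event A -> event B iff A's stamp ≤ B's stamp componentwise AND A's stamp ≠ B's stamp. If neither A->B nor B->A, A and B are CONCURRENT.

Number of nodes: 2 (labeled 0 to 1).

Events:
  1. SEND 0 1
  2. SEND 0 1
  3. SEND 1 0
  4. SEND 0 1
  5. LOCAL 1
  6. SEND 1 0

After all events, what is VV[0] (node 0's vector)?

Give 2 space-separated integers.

Initial: VV[0]=[0, 0]
Initial: VV[1]=[0, 0]
Event 1: SEND 0->1: VV[0][0]++ -> VV[0]=[1, 0], msg_vec=[1, 0]; VV[1]=max(VV[1],msg_vec) then VV[1][1]++ -> VV[1]=[1, 1]
Event 2: SEND 0->1: VV[0][0]++ -> VV[0]=[2, 0], msg_vec=[2, 0]; VV[1]=max(VV[1],msg_vec) then VV[1][1]++ -> VV[1]=[2, 2]
Event 3: SEND 1->0: VV[1][1]++ -> VV[1]=[2, 3], msg_vec=[2, 3]; VV[0]=max(VV[0],msg_vec) then VV[0][0]++ -> VV[0]=[3, 3]
Event 4: SEND 0->1: VV[0][0]++ -> VV[0]=[4, 3], msg_vec=[4, 3]; VV[1]=max(VV[1],msg_vec) then VV[1][1]++ -> VV[1]=[4, 4]
Event 5: LOCAL 1: VV[1][1]++ -> VV[1]=[4, 5]
Event 6: SEND 1->0: VV[1][1]++ -> VV[1]=[4, 6], msg_vec=[4, 6]; VV[0]=max(VV[0],msg_vec) then VV[0][0]++ -> VV[0]=[5, 6]
Final vectors: VV[0]=[5, 6]; VV[1]=[4, 6]

Answer: 5 6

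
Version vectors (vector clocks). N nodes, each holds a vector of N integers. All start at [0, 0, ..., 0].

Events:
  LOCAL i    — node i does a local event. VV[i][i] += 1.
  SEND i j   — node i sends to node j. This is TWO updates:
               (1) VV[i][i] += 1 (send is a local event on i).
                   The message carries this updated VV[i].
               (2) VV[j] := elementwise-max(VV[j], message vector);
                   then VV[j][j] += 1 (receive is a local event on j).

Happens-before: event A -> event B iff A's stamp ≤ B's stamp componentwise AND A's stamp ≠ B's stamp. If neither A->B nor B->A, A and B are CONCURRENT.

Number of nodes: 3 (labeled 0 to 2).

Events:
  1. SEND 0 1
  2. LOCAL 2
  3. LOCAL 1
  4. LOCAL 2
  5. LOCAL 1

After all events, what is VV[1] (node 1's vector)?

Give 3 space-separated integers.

Initial: VV[0]=[0, 0, 0]
Initial: VV[1]=[0, 0, 0]
Initial: VV[2]=[0, 0, 0]
Event 1: SEND 0->1: VV[0][0]++ -> VV[0]=[1, 0, 0], msg_vec=[1, 0, 0]; VV[1]=max(VV[1],msg_vec) then VV[1][1]++ -> VV[1]=[1, 1, 0]
Event 2: LOCAL 2: VV[2][2]++ -> VV[2]=[0, 0, 1]
Event 3: LOCAL 1: VV[1][1]++ -> VV[1]=[1, 2, 0]
Event 4: LOCAL 2: VV[2][2]++ -> VV[2]=[0, 0, 2]
Event 5: LOCAL 1: VV[1][1]++ -> VV[1]=[1, 3, 0]
Final vectors: VV[0]=[1, 0, 0]; VV[1]=[1, 3, 0]; VV[2]=[0, 0, 2]

Answer: 1 3 0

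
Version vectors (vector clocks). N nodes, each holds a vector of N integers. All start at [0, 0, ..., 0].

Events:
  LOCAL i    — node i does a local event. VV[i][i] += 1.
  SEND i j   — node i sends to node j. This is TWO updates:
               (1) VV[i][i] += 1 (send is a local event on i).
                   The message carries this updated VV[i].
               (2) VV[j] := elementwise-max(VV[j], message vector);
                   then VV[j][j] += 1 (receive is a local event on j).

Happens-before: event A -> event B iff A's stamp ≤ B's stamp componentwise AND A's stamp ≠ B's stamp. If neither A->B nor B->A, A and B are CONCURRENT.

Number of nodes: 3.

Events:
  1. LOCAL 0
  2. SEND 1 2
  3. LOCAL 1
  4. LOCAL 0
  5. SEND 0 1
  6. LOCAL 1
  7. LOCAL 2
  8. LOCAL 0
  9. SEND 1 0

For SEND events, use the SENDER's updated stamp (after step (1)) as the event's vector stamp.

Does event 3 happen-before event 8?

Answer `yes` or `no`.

Answer: no

Derivation:
Initial: VV[0]=[0, 0, 0]
Initial: VV[1]=[0, 0, 0]
Initial: VV[2]=[0, 0, 0]
Event 1: LOCAL 0: VV[0][0]++ -> VV[0]=[1, 0, 0]
Event 2: SEND 1->2: VV[1][1]++ -> VV[1]=[0, 1, 0], msg_vec=[0, 1, 0]; VV[2]=max(VV[2],msg_vec) then VV[2][2]++ -> VV[2]=[0, 1, 1]
Event 3: LOCAL 1: VV[1][1]++ -> VV[1]=[0, 2, 0]
Event 4: LOCAL 0: VV[0][0]++ -> VV[0]=[2, 0, 0]
Event 5: SEND 0->1: VV[0][0]++ -> VV[0]=[3, 0, 0], msg_vec=[3, 0, 0]; VV[1]=max(VV[1],msg_vec) then VV[1][1]++ -> VV[1]=[3, 3, 0]
Event 6: LOCAL 1: VV[1][1]++ -> VV[1]=[3, 4, 0]
Event 7: LOCAL 2: VV[2][2]++ -> VV[2]=[0, 1, 2]
Event 8: LOCAL 0: VV[0][0]++ -> VV[0]=[4, 0, 0]
Event 9: SEND 1->0: VV[1][1]++ -> VV[1]=[3, 5, 0], msg_vec=[3, 5, 0]; VV[0]=max(VV[0],msg_vec) then VV[0][0]++ -> VV[0]=[5, 5, 0]
Event 3 stamp: [0, 2, 0]
Event 8 stamp: [4, 0, 0]
[0, 2, 0] <= [4, 0, 0]? False. Equal? False. Happens-before: False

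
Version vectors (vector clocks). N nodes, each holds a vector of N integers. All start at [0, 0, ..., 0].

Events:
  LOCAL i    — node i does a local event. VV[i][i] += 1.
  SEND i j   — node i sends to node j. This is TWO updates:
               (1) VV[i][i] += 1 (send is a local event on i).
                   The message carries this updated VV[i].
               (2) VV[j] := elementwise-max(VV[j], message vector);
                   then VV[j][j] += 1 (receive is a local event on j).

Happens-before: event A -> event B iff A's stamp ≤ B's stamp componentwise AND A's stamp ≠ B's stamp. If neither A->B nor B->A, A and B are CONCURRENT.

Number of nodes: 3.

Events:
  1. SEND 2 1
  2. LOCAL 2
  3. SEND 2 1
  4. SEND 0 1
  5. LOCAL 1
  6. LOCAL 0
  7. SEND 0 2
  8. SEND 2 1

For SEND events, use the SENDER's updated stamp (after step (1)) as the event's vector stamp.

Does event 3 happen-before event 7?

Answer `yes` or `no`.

Answer: no

Derivation:
Initial: VV[0]=[0, 0, 0]
Initial: VV[1]=[0, 0, 0]
Initial: VV[2]=[0, 0, 0]
Event 1: SEND 2->1: VV[2][2]++ -> VV[2]=[0, 0, 1], msg_vec=[0, 0, 1]; VV[1]=max(VV[1],msg_vec) then VV[1][1]++ -> VV[1]=[0, 1, 1]
Event 2: LOCAL 2: VV[2][2]++ -> VV[2]=[0, 0, 2]
Event 3: SEND 2->1: VV[2][2]++ -> VV[2]=[0, 0, 3], msg_vec=[0, 0, 3]; VV[1]=max(VV[1],msg_vec) then VV[1][1]++ -> VV[1]=[0, 2, 3]
Event 4: SEND 0->1: VV[0][0]++ -> VV[0]=[1, 0, 0], msg_vec=[1, 0, 0]; VV[1]=max(VV[1],msg_vec) then VV[1][1]++ -> VV[1]=[1, 3, 3]
Event 5: LOCAL 1: VV[1][1]++ -> VV[1]=[1, 4, 3]
Event 6: LOCAL 0: VV[0][0]++ -> VV[0]=[2, 0, 0]
Event 7: SEND 0->2: VV[0][0]++ -> VV[0]=[3, 0, 0], msg_vec=[3, 0, 0]; VV[2]=max(VV[2],msg_vec) then VV[2][2]++ -> VV[2]=[3, 0, 4]
Event 8: SEND 2->1: VV[2][2]++ -> VV[2]=[3, 0, 5], msg_vec=[3, 0, 5]; VV[1]=max(VV[1],msg_vec) then VV[1][1]++ -> VV[1]=[3, 5, 5]
Event 3 stamp: [0, 0, 3]
Event 7 stamp: [3, 0, 0]
[0, 0, 3] <= [3, 0, 0]? False. Equal? False. Happens-before: False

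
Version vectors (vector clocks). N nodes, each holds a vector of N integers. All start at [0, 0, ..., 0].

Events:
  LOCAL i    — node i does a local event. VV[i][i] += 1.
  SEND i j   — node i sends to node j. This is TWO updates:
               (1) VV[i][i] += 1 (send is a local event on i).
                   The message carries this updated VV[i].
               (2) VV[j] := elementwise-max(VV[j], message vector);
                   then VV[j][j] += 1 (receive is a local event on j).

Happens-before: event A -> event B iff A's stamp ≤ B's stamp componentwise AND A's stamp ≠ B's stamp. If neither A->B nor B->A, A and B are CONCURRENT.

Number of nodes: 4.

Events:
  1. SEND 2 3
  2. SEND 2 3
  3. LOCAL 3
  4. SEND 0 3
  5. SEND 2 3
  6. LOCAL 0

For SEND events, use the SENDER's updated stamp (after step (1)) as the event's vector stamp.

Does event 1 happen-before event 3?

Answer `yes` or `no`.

Initial: VV[0]=[0, 0, 0, 0]
Initial: VV[1]=[0, 0, 0, 0]
Initial: VV[2]=[0, 0, 0, 0]
Initial: VV[3]=[0, 0, 0, 0]
Event 1: SEND 2->3: VV[2][2]++ -> VV[2]=[0, 0, 1, 0], msg_vec=[0, 0, 1, 0]; VV[3]=max(VV[3],msg_vec) then VV[3][3]++ -> VV[3]=[0, 0, 1, 1]
Event 2: SEND 2->3: VV[2][2]++ -> VV[2]=[0, 0, 2, 0], msg_vec=[0, 0, 2, 0]; VV[3]=max(VV[3],msg_vec) then VV[3][3]++ -> VV[3]=[0, 0, 2, 2]
Event 3: LOCAL 3: VV[3][3]++ -> VV[3]=[0, 0, 2, 3]
Event 4: SEND 0->3: VV[0][0]++ -> VV[0]=[1, 0, 0, 0], msg_vec=[1, 0, 0, 0]; VV[3]=max(VV[3],msg_vec) then VV[3][3]++ -> VV[3]=[1, 0, 2, 4]
Event 5: SEND 2->3: VV[2][2]++ -> VV[2]=[0, 0, 3, 0], msg_vec=[0, 0, 3, 0]; VV[3]=max(VV[3],msg_vec) then VV[3][3]++ -> VV[3]=[1, 0, 3, 5]
Event 6: LOCAL 0: VV[0][0]++ -> VV[0]=[2, 0, 0, 0]
Event 1 stamp: [0, 0, 1, 0]
Event 3 stamp: [0, 0, 2, 3]
[0, 0, 1, 0] <= [0, 0, 2, 3]? True. Equal? False. Happens-before: True

Answer: yes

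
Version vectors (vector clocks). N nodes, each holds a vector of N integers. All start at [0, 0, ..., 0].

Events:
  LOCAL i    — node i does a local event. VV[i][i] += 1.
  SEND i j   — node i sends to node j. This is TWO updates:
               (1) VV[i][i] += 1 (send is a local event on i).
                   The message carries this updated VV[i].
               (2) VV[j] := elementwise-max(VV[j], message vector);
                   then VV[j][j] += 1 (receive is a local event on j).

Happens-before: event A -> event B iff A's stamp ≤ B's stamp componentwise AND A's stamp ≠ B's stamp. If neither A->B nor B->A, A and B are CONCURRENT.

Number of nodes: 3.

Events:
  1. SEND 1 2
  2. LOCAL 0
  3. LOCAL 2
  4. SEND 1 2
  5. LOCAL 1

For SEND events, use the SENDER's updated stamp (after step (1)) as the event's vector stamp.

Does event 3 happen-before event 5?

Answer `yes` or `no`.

Answer: no

Derivation:
Initial: VV[0]=[0, 0, 0]
Initial: VV[1]=[0, 0, 0]
Initial: VV[2]=[0, 0, 0]
Event 1: SEND 1->2: VV[1][1]++ -> VV[1]=[0, 1, 0], msg_vec=[0, 1, 0]; VV[2]=max(VV[2],msg_vec) then VV[2][2]++ -> VV[2]=[0, 1, 1]
Event 2: LOCAL 0: VV[0][0]++ -> VV[0]=[1, 0, 0]
Event 3: LOCAL 2: VV[2][2]++ -> VV[2]=[0, 1, 2]
Event 4: SEND 1->2: VV[1][1]++ -> VV[1]=[0, 2, 0], msg_vec=[0, 2, 0]; VV[2]=max(VV[2],msg_vec) then VV[2][2]++ -> VV[2]=[0, 2, 3]
Event 5: LOCAL 1: VV[1][1]++ -> VV[1]=[0, 3, 0]
Event 3 stamp: [0, 1, 2]
Event 5 stamp: [0, 3, 0]
[0, 1, 2] <= [0, 3, 0]? False. Equal? False. Happens-before: False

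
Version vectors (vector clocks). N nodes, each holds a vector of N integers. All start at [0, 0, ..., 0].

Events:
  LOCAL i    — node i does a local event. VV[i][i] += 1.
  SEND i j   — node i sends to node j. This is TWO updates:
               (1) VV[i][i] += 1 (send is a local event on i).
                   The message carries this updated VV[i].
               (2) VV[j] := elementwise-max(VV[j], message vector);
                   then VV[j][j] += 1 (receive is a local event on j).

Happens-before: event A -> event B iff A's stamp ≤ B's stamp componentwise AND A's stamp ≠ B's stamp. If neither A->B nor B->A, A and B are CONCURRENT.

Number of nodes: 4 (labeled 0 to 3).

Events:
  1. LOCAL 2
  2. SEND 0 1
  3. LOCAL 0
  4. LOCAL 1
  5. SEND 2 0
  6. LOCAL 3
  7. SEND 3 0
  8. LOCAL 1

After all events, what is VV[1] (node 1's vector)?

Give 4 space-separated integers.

Answer: 1 3 0 0

Derivation:
Initial: VV[0]=[0, 0, 0, 0]
Initial: VV[1]=[0, 0, 0, 0]
Initial: VV[2]=[0, 0, 0, 0]
Initial: VV[3]=[0, 0, 0, 0]
Event 1: LOCAL 2: VV[2][2]++ -> VV[2]=[0, 0, 1, 0]
Event 2: SEND 0->1: VV[0][0]++ -> VV[0]=[1, 0, 0, 0], msg_vec=[1, 0, 0, 0]; VV[1]=max(VV[1],msg_vec) then VV[1][1]++ -> VV[1]=[1, 1, 0, 0]
Event 3: LOCAL 0: VV[0][0]++ -> VV[0]=[2, 0, 0, 0]
Event 4: LOCAL 1: VV[1][1]++ -> VV[1]=[1, 2, 0, 0]
Event 5: SEND 2->0: VV[2][2]++ -> VV[2]=[0, 0, 2, 0], msg_vec=[0, 0, 2, 0]; VV[0]=max(VV[0],msg_vec) then VV[0][0]++ -> VV[0]=[3, 0, 2, 0]
Event 6: LOCAL 3: VV[3][3]++ -> VV[3]=[0, 0, 0, 1]
Event 7: SEND 3->0: VV[3][3]++ -> VV[3]=[0, 0, 0, 2], msg_vec=[0, 0, 0, 2]; VV[0]=max(VV[0],msg_vec) then VV[0][0]++ -> VV[0]=[4, 0, 2, 2]
Event 8: LOCAL 1: VV[1][1]++ -> VV[1]=[1, 3, 0, 0]
Final vectors: VV[0]=[4, 0, 2, 2]; VV[1]=[1, 3, 0, 0]; VV[2]=[0, 0, 2, 0]; VV[3]=[0, 0, 0, 2]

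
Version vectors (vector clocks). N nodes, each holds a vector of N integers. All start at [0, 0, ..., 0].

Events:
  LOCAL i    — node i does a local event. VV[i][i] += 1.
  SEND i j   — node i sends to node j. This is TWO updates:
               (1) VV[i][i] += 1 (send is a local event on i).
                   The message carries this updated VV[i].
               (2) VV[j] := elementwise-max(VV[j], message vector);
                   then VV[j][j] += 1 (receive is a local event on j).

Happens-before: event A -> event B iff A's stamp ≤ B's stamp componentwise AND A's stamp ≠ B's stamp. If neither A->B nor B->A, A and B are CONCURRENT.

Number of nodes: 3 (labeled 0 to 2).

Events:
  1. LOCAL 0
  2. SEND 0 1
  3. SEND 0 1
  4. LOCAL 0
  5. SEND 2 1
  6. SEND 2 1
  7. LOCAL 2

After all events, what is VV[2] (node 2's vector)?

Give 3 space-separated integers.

Answer: 0 0 3

Derivation:
Initial: VV[0]=[0, 0, 0]
Initial: VV[1]=[0, 0, 0]
Initial: VV[2]=[0, 0, 0]
Event 1: LOCAL 0: VV[0][0]++ -> VV[0]=[1, 0, 0]
Event 2: SEND 0->1: VV[0][0]++ -> VV[0]=[2, 0, 0], msg_vec=[2, 0, 0]; VV[1]=max(VV[1],msg_vec) then VV[1][1]++ -> VV[1]=[2, 1, 0]
Event 3: SEND 0->1: VV[0][0]++ -> VV[0]=[3, 0, 0], msg_vec=[3, 0, 0]; VV[1]=max(VV[1],msg_vec) then VV[1][1]++ -> VV[1]=[3, 2, 0]
Event 4: LOCAL 0: VV[0][0]++ -> VV[0]=[4, 0, 0]
Event 5: SEND 2->1: VV[2][2]++ -> VV[2]=[0, 0, 1], msg_vec=[0, 0, 1]; VV[1]=max(VV[1],msg_vec) then VV[1][1]++ -> VV[1]=[3, 3, 1]
Event 6: SEND 2->1: VV[2][2]++ -> VV[2]=[0, 0, 2], msg_vec=[0, 0, 2]; VV[1]=max(VV[1],msg_vec) then VV[1][1]++ -> VV[1]=[3, 4, 2]
Event 7: LOCAL 2: VV[2][2]++ -> VV[2]=[0, 0, 3]
Final vectors: VV[0]=[4, 0, 0]; VV[1]=[3, 4, 2]; VV[2]=[0, 0, 3]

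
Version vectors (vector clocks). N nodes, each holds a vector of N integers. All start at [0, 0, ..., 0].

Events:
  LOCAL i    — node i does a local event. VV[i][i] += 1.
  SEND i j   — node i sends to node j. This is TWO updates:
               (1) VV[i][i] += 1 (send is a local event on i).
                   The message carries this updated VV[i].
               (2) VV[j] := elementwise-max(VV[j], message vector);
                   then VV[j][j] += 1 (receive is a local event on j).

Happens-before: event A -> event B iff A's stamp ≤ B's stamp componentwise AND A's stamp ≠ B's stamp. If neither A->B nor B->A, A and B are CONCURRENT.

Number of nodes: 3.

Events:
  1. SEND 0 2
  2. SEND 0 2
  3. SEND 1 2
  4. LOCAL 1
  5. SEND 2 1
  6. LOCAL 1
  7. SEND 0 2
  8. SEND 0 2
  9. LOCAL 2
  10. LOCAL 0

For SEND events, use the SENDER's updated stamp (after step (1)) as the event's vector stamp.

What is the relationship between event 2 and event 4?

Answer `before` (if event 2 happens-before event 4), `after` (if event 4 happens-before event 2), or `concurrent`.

Answer: concurrent

Derivation:
Initial: VV[0]=[0, 0, 0]
Initial: VV[1]=[0, 0, 0]
Initial: VV[2]=[0, 0, 0]
Event 1: SEND 0->2: VV[0][0]++ -> VV[0]=[1, 0, 0], msg_vec=[1, 0, 0]; VV[2]=max(VV[2],msg_vec) then VV[2][2]++ -> VV[2]=[1, 0, 1]
Event 2: SEND 0->2: VV[0][0]++ -> VV[0]=[2, 0, 0], msg_vec=[2, 0, 0]; VV[2]=max(VV[2],msg_vec) then VV[2][2]++ -> VV[2]=[2, 0, 2]
Event 3: SEND 1->2: VV[1][1]++ -> VV[1]=[0, 1, 0], msg_vec=[0, 1, 0]; VV[2]=max(VV[2],msg_vec) then VV[2][2]++ -> VV[2]=[2, 1, 3]
Event 4: LOCAL 1: VV[1][1]++ -> VV[1]=[0, 2, 0]
Event 5: SEND 2->1: VV[2][2]++ -> VV[2]=[2, 1, 4], msg_vec=[2, 1, 4]; VV[1]=max(VV[1],msg_vec) then VV[1][1]++ -> VV[1]=[2, 3, 4]
Event 6: LOCAL 1: VV[1][1]++ -> VV[1]=[2, 4, 4]
Event 7: SEND 0->2: VV[0][0]++ -> VV[0]=[3, 0, 0], msg_vec=[3, 0, 0]; VV[2]=max(VV[2],msg_vec) then VV[2][2]++ -> VV[2]=[3, 1, 5]
Event 8: SEND 0->2: VV[0][0]++ -> VV[0]=[4, 0, 0], msg_vec=[4, 0, 0]; VV[2]=max(VV[2],msg_vec) then VV[2][2]++ -> VV[2]=[4, 1, 6]
Event 9: LOCAL 2: VV[2][2]++ -> VV[2]=[4, 1, 7]
Event 10: LOCAL 0: VV[0][0]++ -> VV[0]=[5, 0, 0]
Event 2 stamp: [2, 0, 0]
Event 4 stamp: [0, 2, 0]
[2, 0, 0] <= [0, 2, 0]? False
[0, 2, 0] <= [2, 0, 0]? False
Relation: concurrent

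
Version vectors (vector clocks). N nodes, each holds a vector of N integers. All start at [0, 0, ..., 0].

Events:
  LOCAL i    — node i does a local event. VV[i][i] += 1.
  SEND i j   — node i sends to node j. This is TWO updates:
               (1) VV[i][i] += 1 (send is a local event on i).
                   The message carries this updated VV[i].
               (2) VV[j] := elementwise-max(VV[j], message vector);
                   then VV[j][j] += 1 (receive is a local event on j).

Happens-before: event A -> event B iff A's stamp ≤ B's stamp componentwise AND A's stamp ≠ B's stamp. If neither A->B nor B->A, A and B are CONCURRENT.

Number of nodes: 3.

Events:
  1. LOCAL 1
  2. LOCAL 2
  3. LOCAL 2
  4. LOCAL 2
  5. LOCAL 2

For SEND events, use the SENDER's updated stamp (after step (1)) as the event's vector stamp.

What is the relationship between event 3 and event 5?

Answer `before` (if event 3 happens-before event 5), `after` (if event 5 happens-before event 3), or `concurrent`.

Answer: before

Derivation:
Initial: VV[0]=[0, 0, 0]
Initial: VV[1]=[0, 0, 0]
Initial: VV[2]=[0, 0, 0]
Event 1: LOCAL 1: VV[1][1]++ -> VV[1]=[0, 1, 0]
Event 2: LOCAL 2: VV[2][2]++ -> VV[2]=[0, 0, 1]
Event 3: LOCAL 2: VV[2][2]++ -> VV[2]=[0, 0, 2]
Event 4: LOCAL 2: VV[2][2]++ -> VV[2]=[0, 0, 3]
Event 5: LOCAL 2: VV[2][2]++ -> VV[2]=[0, 0, 4]
Event 3 stamp: [0, 0, 2]
Event 5 stamp: [0, 0, 4]
[0, 0, 2] <= [0, 0, 4]? True
[0, 0, 4] <= [0, 0, 2]? False
Relation: before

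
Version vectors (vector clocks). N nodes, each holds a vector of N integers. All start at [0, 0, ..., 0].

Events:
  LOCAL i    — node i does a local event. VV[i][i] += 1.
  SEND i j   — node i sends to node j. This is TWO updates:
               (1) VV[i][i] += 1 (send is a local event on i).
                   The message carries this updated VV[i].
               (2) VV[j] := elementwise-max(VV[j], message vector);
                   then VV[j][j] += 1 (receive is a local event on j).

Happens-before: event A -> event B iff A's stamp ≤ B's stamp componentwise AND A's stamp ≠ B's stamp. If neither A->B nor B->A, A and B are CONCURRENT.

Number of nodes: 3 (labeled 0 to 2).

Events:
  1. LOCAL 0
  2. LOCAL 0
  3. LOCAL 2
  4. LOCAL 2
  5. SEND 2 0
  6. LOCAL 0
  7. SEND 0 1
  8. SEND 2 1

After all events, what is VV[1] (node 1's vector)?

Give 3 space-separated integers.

Initial: VV[0]=[0, 0, 0]
Initial: VV[1]=[0, 0, 0]
Initial: VV[2]=[0, 0, 0]
Event 1: LOCAL 0: VV[0][0]++ -> VV[0]=[1, 0, 0]
Event 2: LOCAL 0: VV[0][0]++ -> VV[0]=[2, 0, 0]
Event 3: LOCAL 2: VV[2][2]++ -> VV[2]=[0, 0, 1]
Event 4: LOCAL 2: VV[2][2]++ -> VV[2]=[0, 0, 2]
Event 5: SEND 2->0: VV[2][2]++ -> VV[2]=[0, 0, 3], msg_vec=[0, 0, 3]; VV[0]=max(VV[0],msg_vec) then VV[0][0]++ -> VV[0]=[3, 0, 3]
Event 6: LOCAL 0: VV[0][0]++ -> VV[0]=[4, 0, 3]
Event 7: SEND 0->1: VV[0][0]++ -> VV[0]=[5, 0, 3], msg_vec=[5, 0, 3]; VV[1]=max(VV[1],msg_vec) then VV[1][1]++ -> VV[1]=[5, 1, 3]
Event 8: SEND 2->1: VV[2][2]++ -> VV[2]=[0, 0, 4], msg_vec=[0, 0, 4]; VV[1]=max(VV[1],msg_vec) then VV[1][1]++ -> VV[1]=[5, 2, 4]
Final vectors: VV[0]=[5, 0, 3]; VV[1]=[5, 2, 4]; VV[2]=[0, 0, 4]

Answer: 5 2 4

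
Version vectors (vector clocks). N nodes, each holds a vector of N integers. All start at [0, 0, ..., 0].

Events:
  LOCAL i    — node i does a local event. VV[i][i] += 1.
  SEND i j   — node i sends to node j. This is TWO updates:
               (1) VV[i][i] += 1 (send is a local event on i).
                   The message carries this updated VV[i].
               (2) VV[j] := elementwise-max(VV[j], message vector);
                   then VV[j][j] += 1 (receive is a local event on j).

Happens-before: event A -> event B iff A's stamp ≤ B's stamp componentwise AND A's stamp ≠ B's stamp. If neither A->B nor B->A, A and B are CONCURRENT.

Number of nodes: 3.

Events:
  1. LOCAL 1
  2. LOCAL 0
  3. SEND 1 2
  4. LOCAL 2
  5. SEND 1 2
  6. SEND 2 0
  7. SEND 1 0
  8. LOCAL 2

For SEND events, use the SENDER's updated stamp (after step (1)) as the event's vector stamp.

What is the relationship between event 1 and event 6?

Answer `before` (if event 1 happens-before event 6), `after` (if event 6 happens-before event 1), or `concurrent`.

Answer: before

Derivation:
Initial: VV[0]=[0, 0, 0]
Initial: VV[1]=[0, 0, 0]
Initial: VV[2]=[0, 0, 0]
Event 1: LOCAL 1: VV[1][1]++ -> VV[1]=[0, 1, 0]
Event 2: LOCAL 0: VV[0][0]++ -> VV[0]=[1, 0, 0]
Event 3: SEND 1->2: VV[1][1]++ -> VV[1]=[0, 2, 0], msg_vec=[0, 2, 0]; VV[2]=max(VV[2],msg_vec) then VV[2][2]++ -> VV[2]=[0, 2, 1]
Event 4: LOCAL 2: VV[2][2]++ -> VV[2]=[0, 2, 2]
Event 5: SEND 1->2: VV[1][1]++ -> VV[1]=[0, 3, 0], msg_vec=[0, 3, 0]; VV[2]=max(VV[2],msg_vec) then VV[2][2]++ -> VV[2]=[0, 3, 3]
Event 6: SEND 2->0: VV[2][2]++ -> VV[2]=[0, 3, 4], msg_vec=[0, 3, 4]; VV[0]=max(VV[0],msg_vec) then VV[0][0]++ -> VV[0]=[2, 3, 4]
Event 7: SEND 1->0: VV[1][1]++ -> VV[1]=[0, 4, 0], msg_vec=[0, 4, 0]; VV[0]=max(VV[0],msg_vec) then VV[0][0]++ -> VV[0]=[3, 4, 4]
Event 8: LOCAL 2: VV[2][2]++ -> VV[2]=[0, 3, 5]
Event 1 stamp: [0, 1, 0]
Event 6 stamp: [0, 3, 4]
[0, 1, 0] <= [0, 3, 4]? True
[0, 3, 4] <= [0, 1, 0]? False
Relation: before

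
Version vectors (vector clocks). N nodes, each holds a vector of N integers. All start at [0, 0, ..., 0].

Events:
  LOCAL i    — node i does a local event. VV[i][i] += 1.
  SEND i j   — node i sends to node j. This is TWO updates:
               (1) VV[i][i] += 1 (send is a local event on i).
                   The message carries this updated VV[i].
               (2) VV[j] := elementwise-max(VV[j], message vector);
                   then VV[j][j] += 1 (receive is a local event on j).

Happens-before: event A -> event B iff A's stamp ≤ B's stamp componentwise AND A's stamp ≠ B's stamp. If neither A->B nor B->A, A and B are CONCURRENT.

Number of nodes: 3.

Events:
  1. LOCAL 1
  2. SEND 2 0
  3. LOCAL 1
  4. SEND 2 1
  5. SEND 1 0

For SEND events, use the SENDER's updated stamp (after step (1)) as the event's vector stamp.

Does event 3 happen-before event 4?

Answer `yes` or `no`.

Answer: no

Derivation:
Initial: VV[0]=[0, 0, 0]
Initial: VV[1]=[0, 0, 0]
Initial: VV[2]=[0, 0, 0]
Event 1: LOCAL 1: VV[1][1]++ -> VV[1]=[0, 1, 0]
Event 2: SEND 2->0: VV[2][2]++ -> VV[2]=[0, 0, 1], msg_vec=[0, 0, 1]; VV[0]=max(VV[0],msg_vec) then VV[0][0]++ -> VV[0]=[1, 0, 1]
Event 3: LOCAL 1: VV[1][1]++ -> VV[1]=[0, 2, 0]
Event 4: SEND 2->1: VV[2][2]++ -> VV[2]=[0, 0, 2], msg_vec=[0, 0, 2]; VV[1]=max(VV[1],msg_vec) then VV[1][1]++ -> VV[1]=[0, 3, 2]
Event 5: SEND 1->0: VV[1][1]++ -> VV[1]=[0, 4, 2], msg_vec=[0, 4, 2]; VV[0]=max(VV[0],msg_vec) then VV[0][0]++ -> VV[0]=[2, 4, 2]
Event 3 stamp: [0, 2, 0]
Event 4 stamp: [0, 0, 2]
[0, 2, 0] <= [0, 0, 2]? False. Equal? False. Happens-before: False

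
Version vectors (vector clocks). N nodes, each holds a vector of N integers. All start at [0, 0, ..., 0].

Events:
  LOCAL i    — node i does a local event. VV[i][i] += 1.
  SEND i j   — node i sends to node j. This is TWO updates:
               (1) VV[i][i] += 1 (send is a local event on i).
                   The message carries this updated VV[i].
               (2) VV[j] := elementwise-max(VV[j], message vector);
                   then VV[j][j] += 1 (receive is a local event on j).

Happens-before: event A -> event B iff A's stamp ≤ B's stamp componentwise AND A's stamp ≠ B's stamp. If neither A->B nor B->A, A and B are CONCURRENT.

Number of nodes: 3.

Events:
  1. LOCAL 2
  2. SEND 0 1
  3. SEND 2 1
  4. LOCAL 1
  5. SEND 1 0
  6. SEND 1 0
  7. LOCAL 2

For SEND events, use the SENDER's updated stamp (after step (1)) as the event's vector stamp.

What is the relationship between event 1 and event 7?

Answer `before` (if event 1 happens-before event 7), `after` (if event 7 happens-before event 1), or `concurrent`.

Initial: VV[0]=[0, 0, 0]
Initial: VV[1]=[0, 0, 0]
Initial: VV[2]=[0, 0, 0]
Event 1: LOCAL 2: VV[2][2]++ -> VV[2]=[0, 0, 1]
Event 2: SEND 0->1: VV[0][0]++ -> VV[0]=[1, 0, 0], msg_vec=[1, 0, 0]; VV[1]=max(VV[1],msg_vec) then VV[1][1]++ -> VV[1]=[1, 1, 0]
Event 3: SEND 2->1: VV[2][2]++ -> VV[2]=[0, 0, 2], msg_vec=[0, 0, 2]; VV[1]=max(VV[1],msg_vec) then VV[1][1]++ -> VV[1]=[1, 2, 2]
Event 4: LOCAL 1: VV[1][1]++ -> VV[1]=[1, 3, 2]
Event 5: SEND 1->0: VV[1][1]++ -> VV[1]=[1, 4, 2], msg_vec=[1, 4, 2]; VV[0]=max(VV[0],msg_vec) then VV[0][0]++ -> VV[0]=[2, 4, 2]
Event 6: SEND 1->0: VV[1][1]++ -> VV[1]=[1, 5, 2], msg_vec=[1, 5, 2]; VV[0]=max(VV[0],msg_vec) then VV[0][0]++ -> VV[0]=[3, 5, 2]
Event 7: LOCAL 2: VV[2][2]++ -> VV[2]=[0, 0, 3]
Event 1 stamp: [0, 0, 1]
Event 7 stamp: [0, 0, 3]
[0, 0, 1] <= [0, 0, 3]? True
[0, 0, 3] <= [0, 0, 1]? False
Relation: before

Answer: before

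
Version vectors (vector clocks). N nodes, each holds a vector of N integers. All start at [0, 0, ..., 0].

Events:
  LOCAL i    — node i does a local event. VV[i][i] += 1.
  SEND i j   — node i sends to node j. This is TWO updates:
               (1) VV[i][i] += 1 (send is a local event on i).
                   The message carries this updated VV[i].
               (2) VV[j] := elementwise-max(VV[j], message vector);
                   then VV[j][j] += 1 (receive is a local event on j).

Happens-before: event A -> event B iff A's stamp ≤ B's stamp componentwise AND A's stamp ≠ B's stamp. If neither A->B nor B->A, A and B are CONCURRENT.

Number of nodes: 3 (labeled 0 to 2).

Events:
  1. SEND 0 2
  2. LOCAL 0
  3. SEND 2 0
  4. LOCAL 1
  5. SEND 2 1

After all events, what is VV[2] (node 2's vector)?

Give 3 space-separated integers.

Answer: 1 0 3

Derivation:
Initial: VV[0]=[0, 0, 0]
Initial: VV[1]=[0, 0, 0]
Initial: VV[2]=[0, 0, 0]
Event 1: SEND 0->2: VV[0][0]++ -> VV[0]=[1, 0, 0], msg_vec=[1, 0, 0]; VV[2]=max(VV[2],msg_vec) then VV[2][2]++ -> VV[2]=[1, 0, 1]
Event 2: LOCAL 0: VV[0][0]++ -> VV[0]=[2, 0, 0]
Event 3: SEND 2->0: VV[2][2]++ -> VV[2]=[1, 0, 2], msg_vec=[1, 0, 2]; VV[0]=max(VV[0],msg_vec) then VV[0][0]++ -> VV[0]=[3, 0, 2]
Event 4: LOCAL 1: VV[1][1]++ -> VV[1]=[0, 1, 0]
Event 5: SEND 2->1: VV[2][2]++ -> VV[2]=[1, 0, 3], msg_vec=[1, 0, 3]; VV[1]=max(VV[1],msg_vec) then VV[1][1]++ -> VV[1]=[1, 2, 3]
Final vectors: VV[0]=[3, 0, 2]; VV[1]=[1, 2, 3]; VV[2]=[1, 0, 3]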